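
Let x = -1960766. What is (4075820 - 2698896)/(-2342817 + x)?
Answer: -1376924/4303583 ≈ -0.31995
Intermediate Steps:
(4075820 - 2698896)/(-2342817 + x) = (4075820 - 2698896)/(-2342817 - 1960766) = 1376924/(-4303583) = 1376924*(-1/4303583) = -1376924/4303583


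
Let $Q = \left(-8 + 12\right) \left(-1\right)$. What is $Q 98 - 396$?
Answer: $-788$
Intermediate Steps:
$Q = -4$ ($Q = 4 \left(-1\right) = -4$)
$Q 98 - 396 = \left(-4\right) 98 - 396 = -392 - 396 = -788$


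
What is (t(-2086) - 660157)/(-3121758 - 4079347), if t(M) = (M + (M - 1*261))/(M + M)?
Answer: 2754170571/30043010060 ≈ 0.091674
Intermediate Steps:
t(M) = (-261 + 2*M)/(2*M) (t(M) = (M + (M - 261))/((2*M)) = (M + (-261 + M))*(1/(2*M)) = (-261 + 2*M)*(1/(2*M)) = (-261 + 2*M)/(2*M))
(t(-2086) - 660157)/(-3121758 - 4079347) = ((-261/2 - 2086)/(-2086) - 660157)/(-3121758 - 4079347) = (-1/2086*(-4433/2) - 660157)/(-7201105) = (4433/4172 - 660157)*(-1/7201105) = -2754170571/4172*(-1/7201105) = 2754170571/30043010060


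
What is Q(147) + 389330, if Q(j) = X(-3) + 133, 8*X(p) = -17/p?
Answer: 9347129/24 ≈ 3.8946e+5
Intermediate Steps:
X(p) = -17/(8*p) (X(p) = (-17/p)/8 = -17/(8*p))
Q(j) = 3209/24 (Q(j) = -17/8/(-3) + 133 = -17/8*(-⅓) + 133 = 17/24 + 133 = 3209/24)
Q(147) + 389330 = 3209/24 + 389330 = 9347129/24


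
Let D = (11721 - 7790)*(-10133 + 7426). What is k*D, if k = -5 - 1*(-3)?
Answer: 21282434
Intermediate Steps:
D = -10641217 (D = 3931*(-2707) = -10641217)
k = -2 (k = -5 + 3 = -2)
k*D = -2*(-10641217) = 21282434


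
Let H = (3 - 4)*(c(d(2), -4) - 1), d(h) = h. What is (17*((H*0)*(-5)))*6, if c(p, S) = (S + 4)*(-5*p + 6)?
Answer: 0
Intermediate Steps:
c(p, S) = (4 + S)*(6 - 5*p)
H = 1 (H = (3 - 4)*((24 - 20*2 + 6*(-4) - 5*(-4)*2) - 1) = -((24 - 40 - 24 + 40) - 1) = -(0 - 1) = -1*(-1) = 1)
(17*((H*0)*(-5)))*6 = (17*((1*0)*(-5)))*6 = (17*(0*(-5)))*6 = (17*0)*6 = 0*6 = 0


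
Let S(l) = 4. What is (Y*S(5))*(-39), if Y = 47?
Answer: -7332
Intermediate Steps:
(Y*S(5))*(-39) = (47*4)*(-39) = 188*(-39) = -7332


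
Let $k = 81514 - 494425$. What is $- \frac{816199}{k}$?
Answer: $\frac{816199}{412911} \approx 1.9767$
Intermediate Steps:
$k = -412911$ ($k = 81514 - 494425 = -412911$)
$- \frac{816199}{k} = - \frac{816199}{-412911} = \left(-816199\right) \left(- \frac{1}{412911}\right) = \frac{816199}{412911}$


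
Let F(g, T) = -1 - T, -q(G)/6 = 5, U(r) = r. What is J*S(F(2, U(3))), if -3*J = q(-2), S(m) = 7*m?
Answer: -280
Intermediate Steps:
q(G) = -30 (q(G) = -6*5 = -30)
J = 10 (J = -⅓*(-30) = 10)
J*S(F(2, U(3))) = 10*(7*(-1 - 1*3)) = 10*(7*(-1 - 3)) = 10*(7*(-4)) = 10*(-28) = -280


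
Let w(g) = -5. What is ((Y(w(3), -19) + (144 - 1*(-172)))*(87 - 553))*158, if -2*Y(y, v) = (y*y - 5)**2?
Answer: -8540848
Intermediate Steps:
Y(y, v) = -(-5 + y**2)**2/2 (Y(y, v) = -(y*y - 5)**2/2 = -(y**2 - 5)**2/2 = -(-5 + y**2)**2/2)
((Y(w(3), -19) + (144 - 1*(-172)))*(87 - 553))*158 = ((-(-5 + (-5)**2)**2/2 + (144 - 1*(-172)))*(87 - 553))*158 = ((-(-5 + 25)**2/2 + (144 + 172))*(-466))*158 = ((-1/2*20**2 + 316)*(-466))*158 = ((-1/2*400 + 316)*(-466))*158 = ((-200 + 316)*(-466))*158 = (116*(-466))*158 = -54056*158 = -8540848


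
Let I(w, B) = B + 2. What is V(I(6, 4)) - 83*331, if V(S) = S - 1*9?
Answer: -27476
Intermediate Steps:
I(w, B) = 2 + B
V(S) = -9 + S (V(S) = S - 9 = -9 + S)
V(I(6, 4)) - 83*331 = (-9 + (2 + 4)) - 83*331 = (-9 + 6) - 27473 = -3 - 27473 = -27476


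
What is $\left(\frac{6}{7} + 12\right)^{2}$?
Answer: $\frac{8100}{49} \approx 165.31$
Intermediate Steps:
$\left(\frac{6}{7} + 12\right)^{2} = \left(\frac{90}{7}\right)^{2} = \frac{8100}{49}$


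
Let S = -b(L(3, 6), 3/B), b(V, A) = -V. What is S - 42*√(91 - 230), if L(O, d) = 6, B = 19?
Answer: 6 - 42*I*√139 ≈ 6.0 - 495.17*I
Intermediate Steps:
S = 6 (S = -(-1)*6 = -1*(-6) = 6)
S - 42*√(91 - 230) = 6 - 42*√(91 - 230) = 6 - 42*I*√139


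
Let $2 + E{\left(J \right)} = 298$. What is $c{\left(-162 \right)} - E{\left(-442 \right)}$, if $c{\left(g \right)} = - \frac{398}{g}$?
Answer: $- \frac{23777}{81} \approx -293.54$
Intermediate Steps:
$E{\left(J \right)} = 296$ ($E{\left(J \right)} = -2 + 298 = 296$)
$c{\left(-162 \right)} - E{\left(-442 \right)} = - \frac{398}{-162} - 296 = \left(-398\right) \left(- \frac{1}{162}\right) - 296 = \frac{199}{81} - 296 = - \frac{23777}{81}$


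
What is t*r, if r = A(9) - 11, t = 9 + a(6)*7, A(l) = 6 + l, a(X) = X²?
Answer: 1044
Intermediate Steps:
t = 261 (t = 9 + 6²*7 = 9 + 36*7 = 9 + 252 = 261)
r = 4 (r = (6 + 9) - 11 = 15 - 11 = 4)
t*r = 261*4 = 1044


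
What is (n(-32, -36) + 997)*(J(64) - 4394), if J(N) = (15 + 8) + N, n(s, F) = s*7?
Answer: -3329311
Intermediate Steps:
n(s, F) = 7*s
J(N) = 23 + N
(n(-32, -36) + 997)*(J(64) - 4394) = (7*(-32) + 997)*((23 + 64) - 4394) = (-224 + 997)*(87 - 4394) = 773*(-4307) = -3329311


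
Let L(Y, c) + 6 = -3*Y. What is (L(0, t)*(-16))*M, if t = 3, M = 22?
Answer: 2112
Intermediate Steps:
L(Y, c) = -6 - 3*Y
(L(0, t)*(-16))*M = ((-6 - 3*0)*(-16))*22 = ((-6 + 0)*(-16))*22 = -6*(-16)*22 = 96*22 = 2112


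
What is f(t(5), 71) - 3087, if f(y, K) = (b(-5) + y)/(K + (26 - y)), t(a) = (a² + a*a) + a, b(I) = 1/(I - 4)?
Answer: -583196/189 ≈ -3085.7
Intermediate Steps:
b(I) = 1/(-4 + I)
t(a) = a + 2*a² (t(a) = (a² + a²) + a = 2*a² + a = a + 2*a²)
f(y, K) = (-⅑ + y)/(26 + K - y) (f(y, K) = (1/(-4 - 5) + y)/(K + (26 - y)) = (1/(-9) + y)/(26 + K - y) = (-⅑ + y)/(26 + K - y))
f(t(5), 71) - 3087 = (-⅑ + 5*(1 + 2*5))/(26 + 71 - 5*(1 + 2*5)) - 3087 = (-⅑ + 5*(1 + 10))/(26 + 71 - 5*(1 + 10)) - 3087 = (-⅑ + 5*11)/(26 + 71 - 5*11) - 3087 = (-⅑ + 55)/(26 + 71 - 1*55) - 3087 = (494/9)/(26 + 71 - 55) - 3087 = (494/9)/42 - 3087 = (1/42)*(494/9) - 3087 = 247/189 - 3087 = -583196/189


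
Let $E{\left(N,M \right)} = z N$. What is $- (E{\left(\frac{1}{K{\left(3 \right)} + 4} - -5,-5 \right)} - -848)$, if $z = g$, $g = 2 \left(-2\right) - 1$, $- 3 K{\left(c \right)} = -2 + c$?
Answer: $- \frac{9038}{11} \approx -821.64$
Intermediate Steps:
$K{\left(c \right)} = \frac{2}{3} - \frac{c}{3}$ ($K{\left(c \right)} = - \frac{-2 + c}{3} = \frac{2}{3} - \frac{c}{3}$)
$g = -5$ ($g = -4 - 1 = -5$)
$z = -5$
$E{\left(N,M \right)} = - 5 N$
$- (E{\left(\frac{1}{K{\left(3 \right)} + 4} - -5,-5 \right)} - -848) = - (- 5 \left(\frac{1}{\left(\frac{2}{3} - 1\right) + 4} - -5\right) - -848) = - (- 5 \left(\frac{1}{\left(\frac{2}{3} - 1\right) + 4} + 5\right) + 848) = - (- 5 \left(\frac{1}{- \frac{1}{3} + 4} + 5\right) + 848) = - (- 5 \left(\frac{1}{\frac{11}{3}} + 5\right) + 848) = - (- 5 \left(\frac{3}{11} + 5\right) + 848) = - (\left(-5\right) \frac{58}{11} + 848) = - (- \frac{290}{11} + 848) = \left(-1\right) \frac{9038}{11} = - \frac{9038}{11}$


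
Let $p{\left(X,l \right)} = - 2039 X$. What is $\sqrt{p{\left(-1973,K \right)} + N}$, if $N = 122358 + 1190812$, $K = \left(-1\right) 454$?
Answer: $\sqrt{5336117} \approx 2310.0$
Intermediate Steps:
$K = -454$
$N = 1313170$
$\sqrt{p{\left(-1973,K \right)} + N} = \sqrt{\left(-2039\right) \left(-1973\right) + 1313170} = \sqrt{4022947 + 1313170} = \sqrt{5336117}$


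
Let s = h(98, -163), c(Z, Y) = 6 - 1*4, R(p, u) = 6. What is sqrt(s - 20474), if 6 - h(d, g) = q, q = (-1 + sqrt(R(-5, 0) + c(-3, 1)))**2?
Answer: sqrt(-20477 + 4*sqrt(2)) ≈ 143.08*I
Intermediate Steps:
c(Z, Y) = 2 (c(Z, Y) = 6 - 4 = 2)
q = (-1 + 2*sqrt(2))**2 (q = (-1 + sqrt(6 + 2))**2 = (-1 + sqrt(8))**2 = (-1 + 2*sqrt(2))**2 ≈ 3.3431)
h(d, g) = -3 + 4*sqrt(2) (h(d, g) = 6 - (9 - 4*sqrt(2)) = 6 + (-9 + 4*sqrt(2)) = -3 + 4*sqrt(2))
s = -3 + 4*sqrt(2) ≈ 2.6569
sqrt(s - 20474) = sqrt((-3 + 4*sqrt(2)) - 20474) = sqrt(-20477 + 4*sqrt(2))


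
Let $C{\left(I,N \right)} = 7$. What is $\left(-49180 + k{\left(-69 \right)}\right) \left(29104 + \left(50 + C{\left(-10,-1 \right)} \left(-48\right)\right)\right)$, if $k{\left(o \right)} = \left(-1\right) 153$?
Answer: $-1421678394$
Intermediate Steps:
$k{\left(o \right)} = -153$
$\left(-49180 + k{\left(-69 \right)}\right) \left(29104 + \left(50 + C{\left(-10,-1 \right)} \left(-48\right)\right)\right) = \left(-49180 - 153\right) \left(29104 + \left(50 + 7 \left(-48\right)\right)\right) = - 49333 \left(29104 + \left(50 - 336\right)\right) = - 49333 \left(29104 - 286\right) = \left(-49333\right) 28818 = -1421678394$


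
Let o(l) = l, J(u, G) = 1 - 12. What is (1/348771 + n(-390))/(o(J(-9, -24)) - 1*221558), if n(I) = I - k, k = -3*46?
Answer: 87890291/77276841699 ≈ 0.0011373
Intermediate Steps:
k = -138
n(I) = 138 + I (n(I) = I - 1*(-138) = I + 138 = 138 + I)
J(u, G) = -11
(1/348771 + n(-390))/(o(J(-9, -24)) - 1*221558) = (1/348771 + (138 - 390))/(-11 - 1*221558) = (1/348771 - 252)/(-11 - 221558) = -87890291/348771/(-221569) = -87890291/348771*(-1/221569) = 87890291/77276841699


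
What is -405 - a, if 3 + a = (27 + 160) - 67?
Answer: -522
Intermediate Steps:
a = 117 (a = -3 + ((27 + 160) - 67) = -3 + (187 - 67) = -3 + 120 = 117)
-405 - a = -405 - 1*117 = -405 - 117 = -522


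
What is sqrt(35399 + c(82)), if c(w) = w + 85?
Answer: sqrt(35566) ≈ 188.59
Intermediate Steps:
c(w) = 85 + w
sqrt(35399 + c(82)) = sqrt(35399 + (85 + 82)) = sqrt(35399 + 167) = sqrt(35566)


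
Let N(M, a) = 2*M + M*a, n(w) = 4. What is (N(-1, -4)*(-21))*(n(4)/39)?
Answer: -56/13 ≈ -4.3077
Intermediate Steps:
(N(-1, -4)*(-21))*(n(4)/39) = (-(2 - 4)*(-21))*(4/39) = (-1*(-2)*(-21))*(4*(1/39)) = (2*(-21))*(4/39) = -42*4/39 = -56/13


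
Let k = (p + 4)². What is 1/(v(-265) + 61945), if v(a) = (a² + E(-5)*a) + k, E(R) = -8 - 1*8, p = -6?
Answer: 1/136414 ≈ 7.3306e-6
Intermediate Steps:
E(R) = -16 (E(R) = -8 - 8 = -16)
k = 4 (k = (-6 + 4)² = (-2)² = 4)
v(a) = 4 + a² - 16*a (v(a) = (a² - 16*a) + 4 = 4 + a² - 16*a)
1/(v(-265) + 61945) = 1/((4 + (-265)² - 16*(-265)) + 61945) = 1/((4 + 70225 + 4240) + 61945) = 1/(74469 + 61945) = 1/136414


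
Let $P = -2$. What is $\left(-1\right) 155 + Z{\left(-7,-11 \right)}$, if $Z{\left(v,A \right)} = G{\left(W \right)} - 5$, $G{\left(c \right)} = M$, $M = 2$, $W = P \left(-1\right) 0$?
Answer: $-158$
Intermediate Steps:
$W = 0$ ($W = \left(-2\right) \left(-1\right) 0 = 2 \cdot 0 = 0$)
$G{\left(c \right)} = 2$
$Z{\left(v,A \right)} = -3$ ($Z{\left(v,A \right)} = 2 - 5 = -3$)
$\left(-1\right) 155 + Z{\left(-7,-11 \right)} = \left(-1\right) 155 - 3 = -155 - 3 = -158$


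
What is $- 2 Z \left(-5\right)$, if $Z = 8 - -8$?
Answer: $160$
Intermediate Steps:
$Z = 16$ ($Z = 8 + 8 = 16$)
$- 2 Z \left(-5\right) = \left(-2\right) 16 \left(-5\right) = \left(-32\right) \left(-5\right) = 160$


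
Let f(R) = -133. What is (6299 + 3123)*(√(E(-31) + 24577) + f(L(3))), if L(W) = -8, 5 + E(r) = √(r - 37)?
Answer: -1253126 + 9422*√(24572 + 2*I*√17) ≈ 2.2382e+5 + 247.83*I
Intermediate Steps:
E(r) = -5 + √(-37 + r) (E(r) = -5 + √(r - 37) = -5 + √(-37 + r))
(6299 + 3123)*(√(E(-31) + 24577) + f(L(3))) = (6299 + 3123)*(√((-5 + √(-37 - 31)) + 24577) - 133) = 9422*(√((-5 + √(-68)) + 24577) - 133) = 9422*(√((-5 + 2*I*√17) + 24577) - 133) = 9422*(√(24572 + 2*I*√17) - 133) = 9422*(-133 + √(24572 + 2*I*√17)) = -1253126 + 9422*√(24572 + 2*I*√17)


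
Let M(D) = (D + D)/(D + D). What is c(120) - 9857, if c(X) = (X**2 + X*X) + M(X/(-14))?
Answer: 18944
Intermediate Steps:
M(D) = 1 (M(D) = (2*D)/((2*D)) = (2*D)*(1/(2*D)) = 1)
c(X) = 1 + 2*X**2 (c(X) = (X**2 + X*X) + 1 = (X**2 + X**2) + 1 = 2*X**2 + 1 = 1 + 2*X**2)
c(120) - 9857 = (1 + 2*120**2) - 9857 = (1 + 2*14400) - 9857 = (1 + 28800) - 9857 = 28801 - 9857 = 18944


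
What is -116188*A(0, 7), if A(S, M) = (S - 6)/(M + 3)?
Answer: 348564/5 ≈ 69713.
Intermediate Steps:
A(S, M) = (-6 + S)/(3 + M)
-116188*A(0, 7) = -116188*(-6 + 0)/(3 + 7) = -116188*(-6)/10 = -58094*(-6)/5 = -116188*(-⅗) = 348564/5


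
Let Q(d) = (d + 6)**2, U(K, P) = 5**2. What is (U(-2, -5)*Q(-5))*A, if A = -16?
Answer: -400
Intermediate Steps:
U(K, P) = 25
Q(d) = (6 + d)**2
(U(-2, -5)*Q(-5))*A = (25*(6 - 5)**2)*(-16) = (25*1**2)*(-16) = (25*1)*(-16) = 25*(-16) = -400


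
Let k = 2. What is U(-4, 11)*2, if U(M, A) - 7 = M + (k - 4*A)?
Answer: -78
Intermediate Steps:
U(M, A) = 9 + M - 4*A (U(M, A) = 7 + (M + (2 - 4*A)) = 7 + (2 + M - 4*A) = 9 + M - 4*A)
U(-4, 11)*2 = (9 - 4 - 4*11)*2 = (9 - 4 - 44)*2 = -39*2 = -78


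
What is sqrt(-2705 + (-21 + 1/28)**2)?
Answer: I*sqrt(1776151)/28 ≈ 47.597*I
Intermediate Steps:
sqrt(-2705 + (-21 + 1/28)**2) = sqrt(-2705 + (-587/28)**2) = sqrt(-2705 + 344569/784) = sqrt(-1776151/784) = I*sqrt(1776151)/28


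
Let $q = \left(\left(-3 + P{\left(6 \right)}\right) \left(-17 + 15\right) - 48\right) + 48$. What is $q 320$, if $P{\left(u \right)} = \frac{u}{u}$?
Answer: $1280$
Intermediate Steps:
$P{\left(u \right)} = 1$
$q = 4$ ($q = \left(\left(-3 + 1\right) \left(-17 + 15\right) - 48\right) + 48 = \left(\left(-2\right) \left(-2\right) - 48\right) + 48 = \left(4 - 48\right) + 48 = -44 + 48 = 4$)
$q 320 = 4 \cdot 320 = 1280$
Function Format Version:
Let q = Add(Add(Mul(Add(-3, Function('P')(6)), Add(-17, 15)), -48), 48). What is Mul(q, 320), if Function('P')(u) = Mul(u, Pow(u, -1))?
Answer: 1280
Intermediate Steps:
Function('P')(u) = 1
q = 4 (q = Add(Add(Mul(Add(-3, 1), Add(-17, 15)), -48), 48) = Add(Add(Mul(-2, -2), -48), 48) = Add(Add(4, -48), 48) = Add(-44, 48) = 4)
Mul(q, 320) = Mul(4, 320) = 1280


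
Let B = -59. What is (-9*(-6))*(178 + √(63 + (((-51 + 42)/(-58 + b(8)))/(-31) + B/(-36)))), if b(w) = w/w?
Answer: 9612 + 9*√807221555/589 ≈ 10046.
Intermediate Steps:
b(w) = 1
(-9*(-6))*(178 + √(63 + (((-51 + 42)/(-58 + b(8)))/(-31) + B/(-36)))) = (-9*(-6))*(178 + √(63 + (((-51 + 42)/(-58 + 1))/(-31) - 59/(-36)))) = 54*(178 + √(63 + (-9/(-57)*(-1/31) - 59*(-1/36)))) = 54*(178 + √(63 + (-9*(-1/57)*(-1/31) + 59/36))) = 54*(178 + √(63 + ((3/19)*(-1/31) + 59/36))) = 54*(178 + √(63 + (-3/589 + 59/36))) = 54*(178 + √(63 + 34643/21204)) = 54*(178 + √(1370495/21204)) = 54*(178 + √807221555/3534) = 9612 + 9*√807221555/589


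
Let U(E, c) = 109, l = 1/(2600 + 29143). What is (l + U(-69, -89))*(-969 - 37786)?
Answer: -134091834940/31743 ≈ -4.2243e+6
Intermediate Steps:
l = 1/31743 ≈ 3.1503e-5
(l + U(-69, -89))*(-969 - 37786) = (1/31743 + 109)*(-969 - 37786) = (3459988/31743)*(-38755) = -134091834940/31743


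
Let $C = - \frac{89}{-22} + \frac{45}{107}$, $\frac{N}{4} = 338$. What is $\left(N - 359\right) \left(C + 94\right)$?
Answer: $\frac{230166477}{2354} \approx 97777.0$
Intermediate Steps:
$N = 1352$ ($N = 4 \cdot 338 = 1352$)
$C = \frac{10513}{2354}$ ($C = \left(-89\right) \left(- \frac{1}{22}\right) + 45 \cdot \frac{1}{107} = \frac{89}{22} + \frac{45}{107} = \frac{10513}{2354} \approx 4.466$)
$\left(N - 359\right) \left(C + 94\right) = \left(1352 - 359\right) \left(\frac{10513}{2354} + 94\right) = 993 \cdot \frac{231789}{2354} = \frac{230166477}{2354}$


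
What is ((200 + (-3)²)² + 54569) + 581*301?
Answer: 273131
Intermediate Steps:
((200 + (-3)²)² + 54569) + 581*301 = ((200 + 9)² + 54569) + 174881 = (209² + 54569) + 174881 = (43681 + 54569) + 174881 = 98250 + 174881 = 273131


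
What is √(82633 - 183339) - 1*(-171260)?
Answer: 171260 + I*√100706 ≈ 1.7126e+5 + 317.34*I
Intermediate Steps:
√(82633 - 183339) - 1*(-171260) = √(-100706) + 171260 = I*√100706 + 171260 = 171260 + I*√100706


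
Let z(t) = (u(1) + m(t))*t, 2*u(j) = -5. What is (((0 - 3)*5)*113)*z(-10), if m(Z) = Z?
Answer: -211875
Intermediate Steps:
u(j) = -5/2 (u(j) = (1/2)*(-5) = -5/2)
z(t) = t*(-5/2 + t) (z(t) = (-5/2 + t)*t = t*(-5/2 + t))
(((0 - 3)*5)*113)*z(-10) = (((0 - 3)*5)*113)*((1/2)*(-10)*(-5 + 2*(-10))) = (-3*5*113)*((1/2)*(-10)*(-5 - 20)) = (-15*113)*((1/2)*(-10)*(-25)) = -1695*125 = -211875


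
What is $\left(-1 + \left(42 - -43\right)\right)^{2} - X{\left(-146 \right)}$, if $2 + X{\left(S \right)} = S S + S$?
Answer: $-14112$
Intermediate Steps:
$X{\left(S \right)} = -2 + S + S^{2}$ ($X{\left(S \right)} = -2 + \left(S S + S\right) = -2 + \left(S^{2} + S\right) = -2 + \left(S + S^{2}\right) = -2 + S + S^{2}$)
$\left(-1 + \left(42 - -43\right)\right)^{2} - X{\left(-146 \right)} = \left(-1 + \left(42 - -43\right)\right)^{2} - \left(-2 - 146 + \left(-146\right)^{2}\right) = \left(-1 + \left(42 + 43\right)\right)^{2} - \left(-2 - 146 + 21316\right) = \left(-1 + 85\right)^{2} - 21168 = 84^{2} - 21168 = 7056 - 21168 = -14112$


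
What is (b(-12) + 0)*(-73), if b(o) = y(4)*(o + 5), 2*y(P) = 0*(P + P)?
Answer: 0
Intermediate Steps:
y(P) = 0 (y(P) = (0*(P + P))/2 = (0*(2*P))/2 = (½)*0 = 0)
b(o) = 0 (b(o) = 0*(o + 5) = 0*(5 + o) = 0)
(b(-12) + 0)*(-73) = (0 + 0)*(-73) = 0*(-73) = 0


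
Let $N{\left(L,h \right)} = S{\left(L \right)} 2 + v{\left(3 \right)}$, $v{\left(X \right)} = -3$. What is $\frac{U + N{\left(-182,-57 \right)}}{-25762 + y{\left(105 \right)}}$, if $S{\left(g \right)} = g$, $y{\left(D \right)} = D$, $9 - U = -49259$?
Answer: $- \frac{48901}{25657} \approx -1.906$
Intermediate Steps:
$U = 49268$ ($U = 9 - -49259 = 9 + 49259 = 49268$)
$N{\left(L,h \right)} = -3 + 2 L$ ($N{\left(L,h \right)} = L 2 - 3 = 2 L - 3 = -3 + 2 L$)
$\frac{U + N{\left(-182,-57 \right)}}{-25762 + y{\left(105 \right)}} = \frac{49268 + \left(-3 + 2 \left(-182\right)\right)}{-25762 + 105} = \frac{49268 - 367}{-25657} = \left(49268 - 367\right) \left(- \frac{1}{25657}\right) = 48901 \left(- \frac{1}{25657}\right) = - \frac{48901}{25657}$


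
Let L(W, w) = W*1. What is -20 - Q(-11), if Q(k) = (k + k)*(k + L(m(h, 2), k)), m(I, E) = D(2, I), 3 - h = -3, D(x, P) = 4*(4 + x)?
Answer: 266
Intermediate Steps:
D(x, P) = 16 + 4*x
h = 6 (h = 3 - 1*(-3) = 3 + 3 = 6)
m(I, E) = 24 (m(I, E) = 16 + 4*2 = 16 + 8 = 24)
L(W, w) = W
Q(k) = 2*k*(24 + k) (Q(k) = (k + k)*(k + 24) = (2*k)*(24 + k) = 2*k*(24 + k))
-20 - Q(-11) = -20 - 2*(-11)*(24 - 11) = -20 - 2*(-11)*13 = -20 - 1*(-286) = -20 + 286 = 266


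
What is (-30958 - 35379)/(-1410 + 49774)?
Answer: -66337/48364 ≈ -1.3716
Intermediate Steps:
(-30958 - 35379)/(-1410 + 49774) = -66337/48364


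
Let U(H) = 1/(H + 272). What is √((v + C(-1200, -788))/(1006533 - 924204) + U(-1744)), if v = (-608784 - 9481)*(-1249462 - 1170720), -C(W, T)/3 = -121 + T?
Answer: 5*√166828854113439494145/15148536 ≈ 4263.2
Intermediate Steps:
C(W, T) = 363 - 3*T (C(W, T) = -3*(-121 + T) = 363 - 3*T)
v = 1496313824230 (v = -618265*(-2420182) = 1496313824230)
U(H) = 1/(272 + H)
√((v + C(-1200, -788))/(1006533 - 924204) + U(-1744)) = √((1496313824230 + (363 - 3*(-788)))/(1006533 - 924204) + 1/(272 - 1744)) = √((1496313824230 + (363 + 2364))/82329 + 1/(-1472)) = √((1496313824230 + 2727)*(1/82329) - 1/1472) = √(1496313826957*(1/82329) - 1/1472) = √(1496313826957/82329 - 1/1472) = √(2202573953198375/121188288) = 5*√166828854113439494145/15148536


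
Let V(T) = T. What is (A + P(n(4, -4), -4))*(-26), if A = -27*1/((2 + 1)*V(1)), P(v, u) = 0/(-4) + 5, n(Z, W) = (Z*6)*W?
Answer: 104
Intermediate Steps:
n(Z, W) = 6*W*Z (n(Z, W) = (6*Z)*W = 6*W*Z)
P(v, u) = 5 (P(v, u) = 0*(-¼) + 5 = 0 + 5 = 5)
A = -9 (A = -27/(2 + 1) = -27/(1*3) = -27/3 = -27*⅓ = -9)
(A + P(n(4, -4), -4))*(-26) = (-9 + 5)*(-26) = -4*(-26) = 104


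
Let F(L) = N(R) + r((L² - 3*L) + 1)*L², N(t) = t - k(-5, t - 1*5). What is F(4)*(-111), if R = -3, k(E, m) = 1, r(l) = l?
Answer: -8436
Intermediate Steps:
N(t) = -1 + t (N(t) = t - 1*1 = t - 1 = -1 + t)
F(L) = -4 + L²*(1 + L² - 3*L) (F(L) = (-1 - 3) + ((L² - 3*L) + 1)*L² = -4 + (1 + L² - 3*L)*L² = -4 + L²*(1 + L² - 3*L))
F(4)*(-111) = (-4 + 4²*(1 + 4² - 3*4))*(-111) = (-4 + 16*(1 + 16 - 12))*(-111) = (-4 + 16*5)*(-111) = (-4 + 80)*(-111) = 76*(-111) = -8436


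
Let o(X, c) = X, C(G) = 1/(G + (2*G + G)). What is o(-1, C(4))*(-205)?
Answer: 205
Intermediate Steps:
C(G) = 1/(4*G) (C(G) = 1/(G + 3*G) = 1/(4*G))
o(-1, C(4))*(-205) = -1*(-205) = 205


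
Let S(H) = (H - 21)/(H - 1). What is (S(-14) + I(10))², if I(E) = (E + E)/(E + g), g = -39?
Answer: 20449/7569 ≈ 2.7017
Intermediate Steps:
S(H) = (-21 + H)/(-1 + H)
I(E) = 2*E/(-39 + E) (I(E) = (E + E)/(E - 39) = (2*E)/(-39 + E) = 2*E/(-39 + E))
(S(-14) + I(10))² = ((-21 - 14)/(-1 - 14) + 2*10/(-39 + 10))² = (-35/(-15) + 2*10/(-29))² = (-1/15*(-35) + 2*10*(-1/29))² = (7/3 - 20/29)² = (143/87)² = 20449/7569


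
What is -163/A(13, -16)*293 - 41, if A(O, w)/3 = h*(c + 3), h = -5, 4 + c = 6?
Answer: 44684/75 ≈ 595.79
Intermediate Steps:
c = 2 (c = -4 + 6 = 2)
A(O, w) = -75 (A(O, w) = 3*(-5*(2 + 3)) = 3*(-5*5) = 3*(-25) = -75)
-163/A(13, -16)*293 - 41 = -163/(-75)*293 - 41 = -163*(-1/75)*293 - 41 = (163/75)*293 - 41 = 47759/75 - 41 = 44684/75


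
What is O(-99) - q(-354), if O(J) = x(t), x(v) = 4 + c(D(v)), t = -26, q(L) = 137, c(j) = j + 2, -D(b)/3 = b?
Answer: -53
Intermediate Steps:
D(b) = -3*b
c(j) = 2 + j
x(v) = 6 - 3*v (x(v) = 4 + (2 - 3*v) = 6 - 3*v)
O(J) = 84 (O(J) = 6 - 3*(-26) = 6 + 78 = 84)
O(-99) - q(-354) = 84 - 1*137 = 84 - 137 = -53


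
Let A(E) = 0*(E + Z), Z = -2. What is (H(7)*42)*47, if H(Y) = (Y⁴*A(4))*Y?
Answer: 0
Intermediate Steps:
A(E) = 0 (A(E) = 0*(E - 2) = 0*(-2 + E) = 0)
H(Y) = 0 (H(Y) = (Y⁴*0)*Y = 0*Y = 0)
(H(7)*42)*47 = (0*42)*47 = 0*47 = 0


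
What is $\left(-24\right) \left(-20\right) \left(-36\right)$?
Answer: $-17280$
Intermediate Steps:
$\left(-24\right) \left(-20\right) \left(-36\right) = 480 \left(-36\right) = -17280$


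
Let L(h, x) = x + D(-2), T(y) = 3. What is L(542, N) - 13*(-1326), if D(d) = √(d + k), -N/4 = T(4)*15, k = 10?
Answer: 17058 + 2*√2 ≈ 17061.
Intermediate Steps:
N = -180 (N = -12*15 = -4*45 = -180)
D(d) = √(10 + d) (D(d) = √(d + 10) = √(10 + d))
L(h, x) = x + 2*√2 (L(h, x) = x + √(10 - 2) = x + √8 = x + 2*√2)
L(542, N) - 13*(-1326) = (-180 + 2*√2) - 13*(-1326) = (-180 + 2*√2) - 1*(-17238) = (-180 + 2*√2) + 17238 = 17058 + 2*√2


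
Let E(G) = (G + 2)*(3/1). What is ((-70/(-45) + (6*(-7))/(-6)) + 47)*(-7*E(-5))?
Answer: 3500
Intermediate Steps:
E(G) = 6 + 3*G (E(G) = (2 + G)*(3*1) = (2 + G)*3 = 6 + 3*G)
((-70/(-45) + (6*(-7))/(-6)) + 47)*(-7*E(-5)) = ((-70/(-45) + (6*(-7))/(-6)) + 47)*(-7*(6 + 3*(-5))) = ((-70*(-1/45) - 42*(-1/6)) + 47)*(-7*(6 - 15)) = ((14/9 + 7) + 47)*(-7*(-9)) = (77/9 + 47)*63 = (500/9)*63 = 3500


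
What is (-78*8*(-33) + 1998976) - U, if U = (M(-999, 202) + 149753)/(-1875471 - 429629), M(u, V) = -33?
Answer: 232765317326/115255 ≈ 2.0196e+6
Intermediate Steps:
U = -7486/115255 (U = (-33 + 149753)/(-1875471 - 429629) = 149720/(-2305100) = 149720*(-1/2305100) = -7486/115255 ≈ -0.064952)
(-78*8*(-33) + 1998976) - U = (-78*8*(-33) + 1998976) - 1*(-7486/115255) = (-624*(-33) + 1998976) + 7486/115255 = (20592 + 1998976) + 7486/115255 = 2019568 + 7486/115255 = 232765317326/115255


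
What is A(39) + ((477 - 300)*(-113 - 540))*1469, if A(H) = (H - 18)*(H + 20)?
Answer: -169787250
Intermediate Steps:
A(H) = (-18 + H)*(20 + H)
A(39) + ((477 - 300)*(-113 - 540))*1469 = (-360 + 39**2 + 2*39) + ((477 - 300)*(-113 - 540))*1469 = (-360 + 1521 + 78) + (177*(-653))*1469 = 1239 - 115581*1469 = 1239 - 169788489 = -169787250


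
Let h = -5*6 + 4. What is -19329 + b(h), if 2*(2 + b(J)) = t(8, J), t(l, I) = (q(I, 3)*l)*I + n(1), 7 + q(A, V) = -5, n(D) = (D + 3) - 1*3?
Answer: -36165/2 ≈ -18083.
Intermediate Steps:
n(D) = D (n(D) = (3 + D) - 3 = D)
q(A, V) = -12 (q(A, V) = -7 - 5 = -12)
h = -26 (h = -30 + 4 = -26)
t(l, I) = 1 - 12*I*l (t(l, I) = (-12*l)*I + 1 = -12*I*l + 1 = 1 - 12*I*l)
b(J) = -3/2 - 48*J (b(J) = -2 + (1 - 12*J*8)/2 = -2 + (1 - 96*J)/2 = -2 + (½ - 48*J) = -3/2 - 48*J)
-19329 + b(h) = -19329 + (-3/2 - 48*(-26)) = -19329 + (-3/2 + 1248) = -19329 + 2493/2 = -36165/2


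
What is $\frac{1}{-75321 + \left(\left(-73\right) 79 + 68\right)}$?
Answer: $- \frac{1}{81020} \approx -1.2343 \cdot 10^{-5}$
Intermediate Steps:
$\frac{1}{-75321 + \left(\left(-73\right) 79 + 68\right)} = \frac{1}{-75321 + \left(-5767 + 68\right)} = \frac{1}{-75321 - 5699} = \frac{1}{-81020} = - \frac{1}{81020}$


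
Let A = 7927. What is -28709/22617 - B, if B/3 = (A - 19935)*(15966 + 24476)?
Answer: 32950313916427/22617 ≈ 1.4569e+9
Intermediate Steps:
B = -1456882608 (B = 3*((7927 - 19935)*(15966 + 24476)) = 3*(-12008*40442) = 3*(-485627536) = -1456882608)
-28709/22617 - B = -28709/22617 - 1*(-1456882608) = -28709*1/22617 + 1456882608 = -28709/22617 + 1456882608 = 32950313916427/22617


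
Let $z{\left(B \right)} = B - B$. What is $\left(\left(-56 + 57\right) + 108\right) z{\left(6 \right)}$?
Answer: $0$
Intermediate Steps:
$z{\left(B \right)} = 0$
$\left(\left(-56 + 57\right) + 108\right) z{\left(6 \right)} = \left(\left(-56 + 57\right) + 108\right) 0 = \left(1 + 108\right) 0 = 109 \cdot 0 = 0$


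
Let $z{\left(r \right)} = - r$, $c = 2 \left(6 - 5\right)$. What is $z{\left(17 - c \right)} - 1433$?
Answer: $-1448$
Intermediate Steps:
$c = 2$ ($c = 2 \cdot 1 = 2$)
$z{\left(17 - c \right)} - 1433 = - (17 - 2) - 1433 = \left(-1\right) 15 - 1433 = -15 - 1433 = -1448$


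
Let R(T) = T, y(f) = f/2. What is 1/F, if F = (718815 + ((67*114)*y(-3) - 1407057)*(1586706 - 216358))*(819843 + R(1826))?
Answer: -1/1597207122833411133 ≈ -6.2609e-19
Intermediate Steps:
y(f) = f/2 (y(f) = f*(½) = f/2)
F = -1597207122833411133 (F = (718815 + ((67*114)*((½)*(-3)) - 1407057)*(1586706 - 216358))*(819843 + 1826) = (718815 + (7638*(-3/2) - 1407057)*1370348)*821669 = (718815 + (-11457 - 1407057)*1370348)*821669 = (718815 - 1418514*1370348)*821669 = (718815 - 1943857822872)*821669 = -1943857104057*821669 = -1597207122833411133)
1/F = 1/(-1597207122833411133) = -1/1597207122833411133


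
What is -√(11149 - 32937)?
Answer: -2*I*√5447 ≈ -147.61*I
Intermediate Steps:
-√(11149 - 32937) = -√(-21788) = -2*I*√5447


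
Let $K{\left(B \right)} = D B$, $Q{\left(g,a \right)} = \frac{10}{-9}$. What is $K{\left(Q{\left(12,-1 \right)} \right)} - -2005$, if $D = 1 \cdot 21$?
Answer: $\frac{5945}{3} \approx 1981.7$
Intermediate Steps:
$D = 21$
$Q{\left(g,a \right)} = - \frac{10}{9}$ ($Q{\left(g,a \right)} = 10 \left(- \frac{1}{9}\right) = - \frac{10}{9}$)
$K{\left(B \right)} = 21 B$
$K{\left(Q{\left(12,-1 \right)} \right)} - -2005 = 21 \left(- \frac{10}{9}\right) - -2005 = - \frac{70}{3} + 2005 = \frac{5945}{3}$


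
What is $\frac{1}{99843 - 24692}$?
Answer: $\frac{1}{75151} \approx 1.3307 \cdot 10^{-5}$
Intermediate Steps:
$\frac{1}{99843 - 24692} = \frac{1}{75151}$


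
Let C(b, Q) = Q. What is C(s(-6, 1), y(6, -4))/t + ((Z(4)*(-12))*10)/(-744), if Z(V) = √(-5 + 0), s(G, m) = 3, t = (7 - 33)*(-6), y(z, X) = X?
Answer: -1/39 + 5*I*√5/31 ≈ -0.025641 + 0.36066*I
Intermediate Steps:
t = 156 (t = -26*(-6) = 156)
Z(V) = I*√5 (Z(V) = √(-5) = I*√5)
C(s(-6, 1), y(6, -4))/t + ((Z(4)*(-12))*10)/(-744) = -4/156 + (((I*√5)*(-12))*10)/(-744) = -4*1/156 + (-12*I*√5*10)*(-1/744) = -1/39 - 120*I*√5*(-1/744) = -1/39 + 5*I*√5/31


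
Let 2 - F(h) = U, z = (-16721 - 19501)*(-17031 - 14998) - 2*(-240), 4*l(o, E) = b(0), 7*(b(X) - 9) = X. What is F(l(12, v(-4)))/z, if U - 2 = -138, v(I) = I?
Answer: 23/193359153 ≈ 1.1895e-7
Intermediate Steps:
b(X) = 9 + X/7
l(o, E) = 9/4 (l(o, E) = (9 + (⅐)*0)/4 = (9 + 0)/4 = (¼)*9 = 9/4)
U = -136 (U = 2 - 138 = -136)
z = 1160154918 (z = -36222*(-32029) - 1*(-480) = 1160154438 + 480 = 1160154918)
F(h) = 138 (F(h) = 2 - 1*(-136) = 2 + 136 = 138)
F(l(12, v(-4)))/z = 138/1160154918 = 138*(1/1160154918) = 23/193359153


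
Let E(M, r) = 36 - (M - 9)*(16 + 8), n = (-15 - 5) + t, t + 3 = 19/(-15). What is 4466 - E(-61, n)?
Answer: 2750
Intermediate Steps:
t = -64/15 (t = -3 + 19/(-15) = -3 + 19*(-1/15) = -3 - 19/15 = -64/15 ≈ -4.2667)
n = -364/15 (n = (-15 - 5) - 64/15 = -20 - 64/15 = -364/15 ≈ -24.267)
E(M, r) = 252 - 24*M (E(M, r) = 36 - (-9 + M)*24 = 36 - (-216 + 24*M) = 36 + (216 - 24*M) = 252 - 24*M)
4466 - E(-61, n) = 4466 - (252 - 24*(-61)) = 4466 - (252 + 1464) = 4466 - 1*1716 = 4466 - 1716 = 2750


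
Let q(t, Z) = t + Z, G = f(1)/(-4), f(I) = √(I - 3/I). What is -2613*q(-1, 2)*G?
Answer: 2613*I*√2/4 ≈ 923.83*I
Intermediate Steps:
G = -I*√2/4 (G = √(1 - 3/1)/(-4) = √(1 - 3*1)*(-¼) = √(1 - 3)*(-¼) = √(-2)*(-¼) = (I*√2)*(-¼) = -I*√2/4 ≈ -0.35355*I)
q(t, Z) = Z + t
-2613*q(-1, 2)*G = -2613*(2 - 1)*(-I*√2/4) = -2613*(-I*√2/4) = -(-2613)*I*√2/4 = 2613*I*√2/4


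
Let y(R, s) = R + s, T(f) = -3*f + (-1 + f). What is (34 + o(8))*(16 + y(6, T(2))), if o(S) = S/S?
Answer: 595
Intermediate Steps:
T(f) = -1 - 2*f
o(S) = 1
(34 + o(8))*(16 + y(6, T(2))) = (34 + 1)*(16 + (6 + (-1 - 2*2))) = 35*(16 + (6 + (-1 - 4))) = 35*(16 + (6 - 5)) = 35*(16 + 1) = 35*17 = 595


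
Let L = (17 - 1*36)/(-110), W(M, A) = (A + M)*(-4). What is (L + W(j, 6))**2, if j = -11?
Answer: 4923961/12100 ≈ 406.94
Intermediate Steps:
W(M, A) = -4*A - 4*M
L = 19/110 (L = (17 - 36)*(-1/110) = -19*(-1/110) = 19/110 ≈ 0.17273)
(L + W(j, 6))**2 = (19/110 + (-4*6 - 4*(-11)))**2 = (19/110 + (-24 + 44))**2 = (19/110 + 20)**2 = (2219/110)**2 = 4923961/12100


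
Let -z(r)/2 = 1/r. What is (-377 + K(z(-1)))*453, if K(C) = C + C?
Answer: -168969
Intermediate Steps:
z(r) = -2/r
K(C) = 2*C
(-377 + K(z(-1)))*453 = (-377 + 2*(-2/(-1)))*453 = (-377 + 2*(-2*(-1)))*453 = (-377 + 2*2)*453 = (-377 + 4)*453 = -373*453 = -168969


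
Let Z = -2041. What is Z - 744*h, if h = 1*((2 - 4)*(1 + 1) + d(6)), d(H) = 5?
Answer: -2785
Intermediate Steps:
h = 1 (h = 1*((2 - 4)*(1 + 1) + 5) = 1*(-2*2 + 5) = 1*(-4 + 5) = 1*1 = 1)
Z - 744*h = -2041 - 744 = -2785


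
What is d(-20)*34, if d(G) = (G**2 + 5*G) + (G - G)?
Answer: 10200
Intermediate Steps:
d(G) = G**2 + 5*G (d(G) = (G**2 + 5*G) + 0 = G**2 + 5*G)
d(-20)*34 = -20*(5 - 20)*34 = -20*(-15)*34 = 300*34 = 10200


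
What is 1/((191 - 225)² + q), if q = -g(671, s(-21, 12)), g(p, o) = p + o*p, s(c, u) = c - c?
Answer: 1/485 ≈ 0.0020619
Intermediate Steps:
s(c, u) = 0
q = -671 (q = -671*(1 + 0) = -671 ≈ -671.00)
1/((191 - 225)² + q) = 1/((191 - 225)² - 671) = 1/((-34)² - 671) = 1/(1156 - 671) = 1/485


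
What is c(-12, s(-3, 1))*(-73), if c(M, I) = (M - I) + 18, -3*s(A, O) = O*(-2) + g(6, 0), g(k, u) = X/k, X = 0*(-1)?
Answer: -1168/3 ≈ -389.33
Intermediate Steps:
X = 0
g(k, u) = 0 (g(k, u) = 0/k = 0)
s(A, O) = 2*O/3 (s(A, O) = -(O*(-2) + 0)/3 = -(-2*O + 0)/3 = -(-2)*O/3 = 2*O/3)
c(M, I) = 18 + M - I
c(-12, s(-3, 1))*(-73) = (18 - 12 - 2/3)*(-73) = (18 - 12 - 1*⅔)*(-73) = (18 - 12 - ⅔)*(-73) = (16/3)*(-73) = -1168/3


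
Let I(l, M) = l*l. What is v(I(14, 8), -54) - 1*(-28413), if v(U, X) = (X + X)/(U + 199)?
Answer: 11223027/395 ≈ 28413.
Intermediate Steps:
I(l, M) = l²
v(U, X) = 2*X/(199 + U) (v(U, X) = (2*X)/(199 + U) = 2*X/(199 + U))
v(I(14, 8), -54) - 1*(-28413) = 2*(-54)/(199 + 14²) - 1*(-28413) = 2*(-54)/(199 + 196) + 28413 = 2*(-54)/395 + 28413 = 2*(-54)*(1/395) + 28413 = -108/395 + 28413 = 11223027/395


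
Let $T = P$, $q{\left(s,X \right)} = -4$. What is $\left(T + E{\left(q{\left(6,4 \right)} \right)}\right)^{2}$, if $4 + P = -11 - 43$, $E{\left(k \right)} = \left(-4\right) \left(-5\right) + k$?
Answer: $1764$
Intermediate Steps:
$E{\left(k \right)} = 20 + k$
$P = -58$ ($P = -4 - 54 = -58$)
$T = -58$
$\left(T + E{\left(q{\left(6,4 \right)} \right)}\right)^{2} = \left(-58 + \left(20 - 4\right)\right)^{2} = \left(-58 + 16\right)^{2} = \left(-42\right)^{2} = 1764$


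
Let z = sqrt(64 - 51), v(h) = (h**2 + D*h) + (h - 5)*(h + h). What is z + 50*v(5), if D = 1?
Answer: 1500 + sqrt(13) ≈ 1503.6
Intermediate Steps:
v(h) = h + h**2 + 2*h*(-5 + h) (v(h) = (h**2 + 1*h) + (h - 5)*(h + h) = (h**2 + h) + (-5 + h)*(2*h) = (h + h**2) + 2*h*(-5 + h) = h + h**2 + 2*h*(-5 + h))
z = sqrt(13) ≈ 3.6056
z + 50*v(5) = sqrt(13) + 50*(3*5*(-3 + 5)) = sqrt(13) + 50*(3*5*2) = sqrt(13) + 50*30 = sqrt(13) + 1500 = 1500 + sqrt(13)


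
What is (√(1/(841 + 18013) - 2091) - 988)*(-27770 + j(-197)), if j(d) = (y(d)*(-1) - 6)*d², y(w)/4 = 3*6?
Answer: 3018213536 - 1527436*I*√743294684902/9427 ≈ 3.0182e+9 - 1.3969e+8*I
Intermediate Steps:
y(w) = 72 (y(w) = 4*(3*6) = 4*18 = 72)
j(d) = -78*d² (j(d) = (72*(-1) - 6)*d² = (-72 - 6)*d² = -78*d²)
(√(1/(841 + 18013) - 2091) - 988)*(-27770 + j(-197)) = (√(1/(841 + 18013) - 2091) - 988)*(-27770 - 78*(-197)²) = (√(1/18854 - 2091) - 988)*(-27770 - 78*38809) = (√(1/18854 - 2091) - 988)*(-27770 - 3027102) = (√(-39423713/18854) - 988)*(-3054872) = (I*√743294684902/18854 - 988)*(-3054872) = (-988 + I*√743294684902/18854)*(-3054872) = 3018213536 - 1527436*I*√743294684902/9427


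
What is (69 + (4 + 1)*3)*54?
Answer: 4536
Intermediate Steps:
(69 + (4 + 1)*3)*54 = (69 + 5*3)*54 = (69 + 15)*54 = 84*54 = 4536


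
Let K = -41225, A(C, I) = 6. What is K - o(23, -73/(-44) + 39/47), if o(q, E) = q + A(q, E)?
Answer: -41254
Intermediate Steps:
o(q, E) = 6 + q (o(q, E) = q + 6 = 6 + q)
K - o(23, -73/(-44) + 39/47) = -41225 - (6 + 23) = -41225 - 1*29 = -41225 - 29 = -41254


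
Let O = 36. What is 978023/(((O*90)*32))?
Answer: 978023/103680 ≈ 9.4331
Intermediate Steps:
978023/(((O*90)*32)) = 978023/(((36*90)*32)) = 978023/((3240*32)) = 978023/103680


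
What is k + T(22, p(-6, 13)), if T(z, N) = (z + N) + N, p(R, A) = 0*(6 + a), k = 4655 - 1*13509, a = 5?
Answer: -8832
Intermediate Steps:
k = -8854 (k = 4655 - 13509 = -8854)
p(R, A) = 0 (p(R, A) = 0*(6 + 5) = 0*11 = 0)
T(z, N) = z + 2*N (T(z, N) = (N + z) + N = z + 2*N)
k + T(22, p(-6, 13)) = -8854 + (22 + 2*0) = -8854 + (22 + 0) = -8854 + 22 = -8832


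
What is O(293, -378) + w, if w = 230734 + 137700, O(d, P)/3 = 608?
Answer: 370258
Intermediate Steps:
O(d, P) = 1824 (O(d, P) = 3*608 = 1824)
w = 368434
O(293, -378) + w = 1824 + 368434 = 370258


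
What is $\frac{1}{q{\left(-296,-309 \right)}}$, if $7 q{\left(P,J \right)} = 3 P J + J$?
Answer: $\frac{7}{274083} \approx 2.554 \cdot 10^{-5}$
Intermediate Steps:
$q{\left(P,J \right)} = \frac{J}{7} + \frac{3 J P}{7}$ ($q{\left(P,J \right)} = \frac{3 P J + J}{7} = \frac{3 J P + J}{7} = \frac{J + 3 J P}{7} = \frac{J}{7} + \frac{3 J P}{7}$)
$\frac{1}{q{\left(-296,-309 \right)}} = \frac{1}{\frac{1}{7} \left(-309\right) \left(1 + 3 \left(-296\right)\right)} = \frac{1}{\frac{1}{7} \left(-309\right) \left(1 - 888\right)} = \frac{1}{\frac{1}{7} \left(-309\right) \left(-887\right)} = \frac{1}{\frac{274083}{7}} = \frac{7}{274083}$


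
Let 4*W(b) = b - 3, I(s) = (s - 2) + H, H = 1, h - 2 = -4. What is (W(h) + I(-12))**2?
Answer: 3249/16 ≈ 203.06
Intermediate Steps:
h = -2 (h = 2 - 4 = -2)
I(s) = -1 + s (I(s) = (s - 2) + 1 = (-2 + s) + 1 = -1 + s)
W(b) = -3/4 + b/4 (W(b) = (b - 3)/4 = (-3 + b)/4 = -3/4 + b/4)
(W(h) + I(-12))**2 = ((-3/4 + (1/4)*(-2)) + (-1 - 12))**2 = ((-3/4 - 1/2) - 13)**2 = (-5/4 - 13)**2 = (-57/4)**2 = 3249/16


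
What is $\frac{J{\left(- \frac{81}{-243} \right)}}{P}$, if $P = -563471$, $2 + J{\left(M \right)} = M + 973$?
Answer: $- \frac{2914}{1690413} \approx -0.0017238$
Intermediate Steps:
$J{\left(M \right)} = 971 + M$ ($J{\left(M \right)} = -2 + \left(M + 973\right) = -2 + \left(973 + M\right) = 971 + M$)
$\frac{J{\left(- \frac{81}{-243} \right)}}{P} = \frac{971 - \frac{81}{-243}}{-563471} = \left(971 - - \frac{1}{3}\right) \left(- \frac{1}{563471}\right) = \left(971 + \frac{1}{3}\right) \left(- \frac{1}{563471}\right) = \frac{2914}{3} \left(- \frac{1}{563471}\right) = - \frac{2914}{1690413}$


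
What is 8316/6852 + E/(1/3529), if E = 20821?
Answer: 41955544132/571 ≈ 7.3477e+7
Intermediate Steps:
8316/6852 + E/(1/3529) = 8316/6852 + 20821/(1/3529) = 8316*(1/6852) + 20821/(1/3529) = 693/571 + 20821*3529 = 693/571 + 73477309 = 41955544132/571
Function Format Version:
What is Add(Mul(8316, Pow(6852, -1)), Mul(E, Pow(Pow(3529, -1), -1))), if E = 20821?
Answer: Rational(41955544132, 571) ≈ 7.3477e+7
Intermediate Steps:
Add(Mul(8316, Pow(6852, -1)), Mul(E, Pow(Pow(3529, -1), -1))) = Add(Mul(8316, Pow(6852, -1)), Mul(20821, Pow(Pow(3529, -1), -1))) = Add(Mul(8316, Rational(1, 6852)), Mul(20821, Pow(Rational(1, 3529), -1))) = Add(Rational(693, 571), Mul(20821, 3529)) = Add(Rational(693, 571), 73477309) = Rational(41955544132, 571)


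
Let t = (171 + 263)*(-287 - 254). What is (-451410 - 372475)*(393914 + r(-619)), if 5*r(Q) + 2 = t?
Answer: -285850855398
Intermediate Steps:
t = -234794 (t = 434*(-541) = -234794)
r(Q) = -234796/5 (r(Q) = -2/5 + (1/5)*(-234794) = -2/5 - 234794/5 = -234796/5)
(-451410 - 372475)*(393914 + r(-619)) = (-451410 - 372475)*(393914 - 234796/5) = -823885*1734774/5 = -285850855398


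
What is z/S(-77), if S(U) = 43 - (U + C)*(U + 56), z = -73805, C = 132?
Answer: -73805/1198 ≈ -61.607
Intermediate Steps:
S(U) = 43 - (56 + U)*(132 + U) (S(U) = 43 - (U + 132)*(U + 56) = 43 - (132 + U)*(56 + U) = 43 - (56 + U)*(132 + U))
z/S(-77) = -73805/(-7349 - 1*(-77)² - 188*(-77)) = -73805/(-7349 - 1*5929 + 14476) = -73805/(-7349 - 5929 + 14476) = -73805/1198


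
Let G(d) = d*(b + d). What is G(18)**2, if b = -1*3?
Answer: 72900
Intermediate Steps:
b = -3
G(d) = d*(-3 + d)
G(18)**2 = (18*(-3 + 18))**2 = (18*15)**2 = 270**2 = 72900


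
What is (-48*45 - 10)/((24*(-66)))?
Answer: 1085/792 ≈ 1.3699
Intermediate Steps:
(-48*45 - 10)/((24*(-66))) = (-2160 - 10)/(-1584) = -2170*(-1/1584) = 1085/792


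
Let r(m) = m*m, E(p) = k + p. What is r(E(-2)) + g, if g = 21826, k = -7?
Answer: 21907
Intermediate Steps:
E(p) = -7 + p
r(m) = m**2
r(E(-2)) + g = (-7 - 2)**2 + 21826 = (-9)**2 + 21826 = 81 + 21826 = 21907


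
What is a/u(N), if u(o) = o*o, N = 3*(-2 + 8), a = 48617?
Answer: 48617/324 ≈ 150.05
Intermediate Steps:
N = 18 (N = 3*6 = 18)
u(o) = o**2
a/u(N) = 48617/(18**2) = 48617/324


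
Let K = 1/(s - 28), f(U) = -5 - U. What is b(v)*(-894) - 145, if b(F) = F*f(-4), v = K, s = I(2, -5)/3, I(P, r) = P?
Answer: -7286/41 ≈ -177.71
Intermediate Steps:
s = ⅔ (s = 2/3 = 2*(⅓) = ⅔ ≈ 0.66667)
K = -3/82 (K = 1/(⅔ - 28) = 1/(-82/3) = -3/82 ≈ -0.036585)
v = -3/82 ≈ -0.036585
b(F) = -F (b(F) = F*(-5 - 1*(-4)) = F*(-5 + 4) = F*(-1) = -F)
b(v)*(-894) - 145 = -1*(-3/82)*(-894) - 145 = (3/82)*(-894) - 145 = -1341/41 - 145 = -7286/41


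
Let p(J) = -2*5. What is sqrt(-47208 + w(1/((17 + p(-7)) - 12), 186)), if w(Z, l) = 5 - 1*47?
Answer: 15*I*sqrt(210) ≈ 217.37*I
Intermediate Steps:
p(J) = -10
w(Z, l) = -42 (w(Z, l) = 5 - 47 = -42)
sqrt(-47208 + w(1/((17 + p(-7)) - 12), 186)) = sqrt(-47208 - 42) = sqrt(-47250) = 15*I*sqrt(210)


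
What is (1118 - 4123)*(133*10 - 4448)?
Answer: 9369590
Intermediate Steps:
(1118 - 4123)*(133*10 - 4448) = -3005*(1330 - 4448) = -3005*(-3118) = 9369590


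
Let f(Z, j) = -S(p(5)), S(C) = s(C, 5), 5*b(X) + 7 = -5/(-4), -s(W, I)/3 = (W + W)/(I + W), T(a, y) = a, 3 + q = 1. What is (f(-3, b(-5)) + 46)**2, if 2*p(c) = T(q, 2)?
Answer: 7921/4 ≈ 1980.3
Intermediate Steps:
q = -2 (q = -3 + 1 = -2)
p(c) = -1 (p(c) = (1/2)*(-2) = -1)
s(W, I) = -6*W/(I + W) (s(W, I) = -3*(W + W)/(I + W) = -3*2*W/(I + W) = -6*W/(I + W))
b(X) = -23/20 (b(X) = -7/5 + (-5/(-4))/5 = -7/5 + (-5*(-1/4))/5 = -7/5 + (1/5)*(5/4) = -7/5 + 1/4 = -23/20)
S(C) = -6*C/(5 + C)
f(Z, j) = -3/2 (f(Z, j) = -(-6)*(-1)/(5 - 1) = -(-6)*(-1)/4 = -1*3/2 = -3/2)
(f(-3, b(-5)) + 46)**2 = (-3/2 + 46)**2 = (89/2)**2 = 7921/4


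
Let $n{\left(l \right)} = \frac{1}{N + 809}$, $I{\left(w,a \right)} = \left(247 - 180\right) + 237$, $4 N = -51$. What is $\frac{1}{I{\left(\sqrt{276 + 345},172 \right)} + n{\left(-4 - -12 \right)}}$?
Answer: $\frac{3185}{968244} \approx 0.0032895$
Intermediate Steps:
$N = - \frac{51}{4}$ ($N = \frac{1}{4} \left(-51\right) = - \frac{51}{4} \approx -12.75$)
$I{\left(w,a \right)} = 304$ ($I{\left(w,a \right)} = \left(247 - 180\right) + 237 = 67 + 237 = 304$)
$n{\left(l \right)} = \frac{4}{3185}$ ($n{\left(l \right)} = \frac{1}{- \frac{51}{4} + 809} = \frac{1}{\frac{3185}{4}} = \frac{4}{3185}$)
$\frac{1}{I{\left(\sqrt{276 + 345},172 \right)} + n{\left(-4 - -12 \right)}} = \frac{1}{304 + \frac{4}{3185}} = \frac{1}{\frac{968244}{3185}} = \frac{3185}{968244}$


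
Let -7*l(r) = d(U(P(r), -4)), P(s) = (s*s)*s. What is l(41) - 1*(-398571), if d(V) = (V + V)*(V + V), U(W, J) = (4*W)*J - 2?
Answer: -694874513797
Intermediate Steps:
P(s) = s³ (P(s) = s²*s = s³)
U(W, J) = -2 + 4*J*W (U(W, J) = 4*J*W - 2 = -2 + 4*J*W)
d(V) = 4*V² (d(V) = (2*V)*(2*V) = 4*V²)
l(r) = -4*(-2 - 16*r³)²/7 (l(r) = -4*(-2 + 4*(-4)*r³)²/7 = -4*(-2 - 16*r³)²/7)
l(41) - 1*(-398571) = -16*(1 + 8*41³)²/7 - 1*(-398571) = -16*(1 + 8*68921)²/7 + 398571 = -16*(1 + 551368)²/7 + 398571 = -16/7*551369² + 398571 = -16/7*304007774161 + 398571 = -694874912368 + 398571 = -694874513797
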